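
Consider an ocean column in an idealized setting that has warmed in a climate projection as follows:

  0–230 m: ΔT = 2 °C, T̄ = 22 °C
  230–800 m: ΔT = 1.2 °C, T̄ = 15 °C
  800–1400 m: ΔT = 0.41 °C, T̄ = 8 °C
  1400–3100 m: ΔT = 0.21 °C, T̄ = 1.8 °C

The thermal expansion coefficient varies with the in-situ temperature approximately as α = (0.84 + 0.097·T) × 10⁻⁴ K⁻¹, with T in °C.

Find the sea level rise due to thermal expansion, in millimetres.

370 mm

Layer 1: α = (0.84 + 0.097×22)×10⁻⁴ = 2.974×10⁻⁴ K⁻¹
Layer 2: α = (0.84 + 0.097×15)×10⁻⁴ = 2.295×10⁻⁴ K⁻¹
Layer 3: α = (0.84 + 0.097×8)×10⁻⁴ = 1.616×10⁻⁴ K⁻¹
Layer 4: α = (0.84 + 0.097×1.8)×10⁻⁴ = 1.0146×10⁻⁴ K⁻¹
Layer 1: 230 × 2.974×10⁻⁴ × 2 = 0.136804 m
1.2 × 2.295×10⁻⁴ × 570 = 0.156978 m
Layer 3: 0.41 × 1.616×10⁻⁴ × 600 = 0.0397536 m
Layer 4: 1700 × 0.21 × 1.0146×10⁻⁴ = 0.03622122 m
Δh = 0.136804 + 0.156978 + 0.0397536 + 0.03622122 = 0.36975682 m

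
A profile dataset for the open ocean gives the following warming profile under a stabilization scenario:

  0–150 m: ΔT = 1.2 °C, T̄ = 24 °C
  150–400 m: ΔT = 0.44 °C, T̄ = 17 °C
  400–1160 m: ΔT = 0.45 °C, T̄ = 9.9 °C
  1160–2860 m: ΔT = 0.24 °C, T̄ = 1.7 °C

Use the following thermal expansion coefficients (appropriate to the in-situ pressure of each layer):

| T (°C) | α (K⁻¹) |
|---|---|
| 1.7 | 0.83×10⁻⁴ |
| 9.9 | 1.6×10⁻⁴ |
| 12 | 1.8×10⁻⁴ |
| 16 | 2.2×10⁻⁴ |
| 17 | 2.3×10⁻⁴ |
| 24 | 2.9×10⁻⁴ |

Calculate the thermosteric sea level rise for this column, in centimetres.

Layer 1 at 24 °C → α = 2.9×10⁻⁴ K⁻¹
Layer 2 at 17 °C → α = 2.3×10⁻⁴ K⁻¹
Layer 3 at 9.9 °C → α = 1.6×10⁻⁴ K⁻¹
Layer 4 at 1.7 °C → α = 0.83×10⁻⁴ K⁻¹
0–150 m: 2.9×10⁻⁴ × 150 × 1.2 = 0.05220 m
150–400 m: 250 × 2.3×10⁻⁴ × 0.44 = 0.02530 m
400–1160 m: 760 × 0.45 × 1.6×10⁻⁴ = 0.05472 m
1160–2860 m: 0.83×10⁻⁴ × 1700 × 0.24 = 0.033864 m
Δh = 0.05220 + 0.02530 + 0.05472 + 0.033864 = 0.166084 m

Δh = 16.6 cm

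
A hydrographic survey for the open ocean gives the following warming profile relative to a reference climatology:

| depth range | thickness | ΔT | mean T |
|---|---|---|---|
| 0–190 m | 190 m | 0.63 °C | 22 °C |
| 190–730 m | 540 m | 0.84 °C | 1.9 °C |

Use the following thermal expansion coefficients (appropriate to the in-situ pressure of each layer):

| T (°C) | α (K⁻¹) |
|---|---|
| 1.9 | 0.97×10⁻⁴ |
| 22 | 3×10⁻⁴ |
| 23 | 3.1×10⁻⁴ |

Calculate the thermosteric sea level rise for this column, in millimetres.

Layer 1 at 22 °C → α = 3×10⁻⁴ K⁻¹
Layer 2 at 1.9 °C → α = 0.97×10⁻⁴ K⁻¹
0.63 × 3×10⁻⁴ × 190 = 0.03591 m
0.84 × 0.97×10⁻⁴ × 540 = 0.0439992 m
Δh = 0.03591 + 0.0439992 = 0.0799092 m ≈ 80 mm

Δh ≈ 80 mm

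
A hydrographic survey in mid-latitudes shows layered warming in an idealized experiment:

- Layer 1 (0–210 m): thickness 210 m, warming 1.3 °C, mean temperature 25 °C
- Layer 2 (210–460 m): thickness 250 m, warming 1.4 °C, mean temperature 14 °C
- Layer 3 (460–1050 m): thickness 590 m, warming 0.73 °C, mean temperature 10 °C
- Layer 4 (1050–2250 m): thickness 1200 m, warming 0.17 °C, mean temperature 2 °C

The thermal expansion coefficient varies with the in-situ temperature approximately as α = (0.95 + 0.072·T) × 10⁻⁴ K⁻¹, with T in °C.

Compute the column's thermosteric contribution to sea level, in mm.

Layer 1: α = (0.95 + 0.072×25)×10⁻⁴ = 2.75×10⁻⁴ K⁻¹
Layer 2: α = (0.95 + 0.072×14)×10⁻⁴ = 1.958×10⁻⁴ K⁻¹
Layer 3: α = (0.95 + 0.072×10)×10⁻⁴ = 1.67×10⁻⁴ K⁻¹
Layer 4: α = (0.95 + 0.072×2)×10⁻⁴ = 1.094×10⁻⁴ K⁻¹
Layer 1: 1.3 × 210 × 2.75×10⁻⁴ = 0.075075 m
210–460 m: 250 × 1.958×10⁻⁴ × 1.4 = 0.06853 m
0.73 × 590 × 1.67×10⁻⁴ = 0.0719269 m
1050–2250 m: 1.094×10⁻⁴ × 1200 × 0.17 = 0.0223176 m
Δh = 0.075075 + 0.06853 + 0.0719269 + 0.0223176 = 0.2378495 m

238 mm of thermosteric rise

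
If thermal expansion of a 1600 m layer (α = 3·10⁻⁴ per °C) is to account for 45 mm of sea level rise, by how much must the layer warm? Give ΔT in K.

ΔT = Δh/(αH) = 0.045 / (3×10⁻⁴ × 1600) = 0.09375 K

ΔT ≈ 0.094 K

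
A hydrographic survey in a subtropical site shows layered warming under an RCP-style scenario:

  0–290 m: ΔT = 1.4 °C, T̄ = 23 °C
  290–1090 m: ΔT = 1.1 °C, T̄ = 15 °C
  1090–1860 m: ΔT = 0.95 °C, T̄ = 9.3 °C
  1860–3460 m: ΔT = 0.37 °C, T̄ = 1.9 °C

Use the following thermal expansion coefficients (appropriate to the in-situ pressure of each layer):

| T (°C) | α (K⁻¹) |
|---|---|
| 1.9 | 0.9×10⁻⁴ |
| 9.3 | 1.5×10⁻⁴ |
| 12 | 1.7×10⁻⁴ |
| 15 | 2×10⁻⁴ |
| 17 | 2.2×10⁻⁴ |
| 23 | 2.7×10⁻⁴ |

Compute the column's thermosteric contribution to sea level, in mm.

about 450 mm

Layer 1 at 23 °C → α = 2.7×10⁻⁴ K⁻¹
Layer 2 at 15 °C → α = 2×10⁻⁴ K⁻¹
Layer 3 at 9.3 °C → α = 1.5×10⁻⁴ K⁻¹
Layer 4 at 1.9 °C → α = 0.9×10⁻⁴ K⁻¹
290 × 2.7×10⁻⁴ × 1.4 = 0.10962 m
1.1 × 2×10⁻⁴ × 800 = 0.17600 m
1.5×10⁻⁴ × 770 × 0.95 = 0.109725 m
1860–3460 m: 0.37 × 0.9×10⁻⁴ × 1600 = 0.05328 m
Δh = 0.10962 + 0.17600 + 0.109725 + 0.05328 = 0.448625 m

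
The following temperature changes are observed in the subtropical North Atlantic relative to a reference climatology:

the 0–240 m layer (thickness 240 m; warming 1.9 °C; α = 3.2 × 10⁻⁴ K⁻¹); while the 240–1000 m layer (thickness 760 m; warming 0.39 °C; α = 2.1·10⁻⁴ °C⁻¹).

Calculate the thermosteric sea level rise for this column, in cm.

about 20.8 cm

Layer 1: 240 × 1.9 × 3.2×10⁻⁴ = 0.14592 m
240–1000 m: 2.1×10⁻⁴ × 0.39 × 760 = 0.062244 m
Δh = 0.14592 + 0.062244 = 0.208164 m ≈ 20.8 cm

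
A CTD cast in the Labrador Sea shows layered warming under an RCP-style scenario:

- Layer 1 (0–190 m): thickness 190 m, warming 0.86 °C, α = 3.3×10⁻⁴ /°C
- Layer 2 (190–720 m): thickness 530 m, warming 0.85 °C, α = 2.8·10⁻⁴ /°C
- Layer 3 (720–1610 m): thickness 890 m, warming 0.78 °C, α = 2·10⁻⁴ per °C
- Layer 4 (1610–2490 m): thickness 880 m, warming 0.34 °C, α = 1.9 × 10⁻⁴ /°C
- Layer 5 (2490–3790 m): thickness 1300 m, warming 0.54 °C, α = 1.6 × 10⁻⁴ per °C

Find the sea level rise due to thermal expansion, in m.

3.3×10⁻⁴ × 0.86 × 190 = 0.053922 m
Layer 2: 2.8×10⁻⁴ × 530 × 0.85 = 0.12614 m
Layer 3: 0.78 × 890 × 2×10⁻⁴ = 0.13884 m
Layer 4: 0.34 × 1.9×10⁻⁴ × 880 = 0.056848 m
0.54 × 1300 × 1.6×10⁻⁴ = 0.11232 m
Δh = 0.053922 + 0.12614 + 0.13884 + 0.056848 + 0.11232 = 0.48807 m

0.49 m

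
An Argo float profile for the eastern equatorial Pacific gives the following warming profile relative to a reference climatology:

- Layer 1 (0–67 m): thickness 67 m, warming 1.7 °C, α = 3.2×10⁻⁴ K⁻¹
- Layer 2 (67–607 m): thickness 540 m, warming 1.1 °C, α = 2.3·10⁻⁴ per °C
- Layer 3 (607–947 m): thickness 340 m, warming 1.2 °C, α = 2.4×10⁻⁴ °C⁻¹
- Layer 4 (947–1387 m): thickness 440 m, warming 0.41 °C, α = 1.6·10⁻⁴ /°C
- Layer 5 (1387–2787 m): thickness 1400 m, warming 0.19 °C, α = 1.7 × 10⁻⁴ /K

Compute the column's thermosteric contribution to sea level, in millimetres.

Δh ≈ 345 mm

Layer 1: 3.2×10⁻⁴ × 67 × 1.7 = 0.036448 m
Layer 2: 2.3×10⁻⁴ × 1.1 × 540 = 0.13662 m
2.4×10⁻⁴ × 1.2 × 340 = 0.09792 m
Layer 4: 1.6×10⁻⁴ × 440 × 0.41 = 0.028864 m
Layer 5: 0.19 × 1400 × 1.7×10⁻⁴ = 0.04522 m
Δh = 0.036448 + 0.13662 + 0.09792 + 0.028864 + 0.04522 = 0.345072 m ≈ 345 mm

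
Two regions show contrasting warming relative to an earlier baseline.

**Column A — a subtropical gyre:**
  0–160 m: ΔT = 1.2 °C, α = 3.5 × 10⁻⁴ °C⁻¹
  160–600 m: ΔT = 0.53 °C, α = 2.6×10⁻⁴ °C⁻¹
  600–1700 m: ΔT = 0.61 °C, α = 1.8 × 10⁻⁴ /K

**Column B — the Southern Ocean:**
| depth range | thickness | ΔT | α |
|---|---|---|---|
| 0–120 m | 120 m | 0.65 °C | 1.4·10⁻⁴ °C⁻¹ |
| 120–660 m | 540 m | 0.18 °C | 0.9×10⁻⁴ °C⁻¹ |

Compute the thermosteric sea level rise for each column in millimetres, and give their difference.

A 1.2 × 160 × 3.5×10⁻⁴ = 0.06720 m
A 160–600 m: 0.53 × 440 × 2.6×10⁻⁴ = 0.060632 m
A Layer 3: 1100 × 0.61 × 1.8×10⁻⁴ = 0.12078 m
A total: 0.248612 m
B Layer 1: 120 × 1.4×10⁻⁴ × 0.65 = 0.01092 m
B 0.18 × 540 × 0.9×10⁻⁴ = 0.008748 m
B total: 0.019668 m
Difference: 0.248612 − 0.019668 = 0.228944 m

Δh_A ≈ 250 mm, Δh_B ≈ 20 mm; difference ≈ 230 mm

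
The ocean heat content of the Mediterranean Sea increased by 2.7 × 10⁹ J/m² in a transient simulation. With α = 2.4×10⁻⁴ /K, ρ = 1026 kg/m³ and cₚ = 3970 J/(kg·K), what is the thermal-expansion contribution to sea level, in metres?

0.159 m

Δh = αQ/(ρcₚ) = 2.4×10⁻⁴ × 2.7×10⁹ / (1026 × 3970) ≈ 0.15909 m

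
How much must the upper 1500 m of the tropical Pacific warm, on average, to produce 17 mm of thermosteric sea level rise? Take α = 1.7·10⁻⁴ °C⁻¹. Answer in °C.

ΔT = Δh/(αH) = 0.017 / (1.7×10⁻⁴ × 1500) ≈ 0.06667 °C

ΔT ≈ 0.067 °C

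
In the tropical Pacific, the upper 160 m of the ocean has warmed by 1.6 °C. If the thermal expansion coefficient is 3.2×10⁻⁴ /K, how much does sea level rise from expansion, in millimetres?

Δh = αΔT·H = 3.2×10⁻⁴ × 1.6 × 160 = 0.08192 m

Δh = 82 mm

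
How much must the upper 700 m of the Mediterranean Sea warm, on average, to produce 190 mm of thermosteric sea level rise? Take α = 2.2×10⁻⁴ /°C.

ΔT ≈ 1.23 °C

ΔT = Δh/(αH) = 0.19 / (2.2×10⁻⁴ × 700) ≈ 1.234 °C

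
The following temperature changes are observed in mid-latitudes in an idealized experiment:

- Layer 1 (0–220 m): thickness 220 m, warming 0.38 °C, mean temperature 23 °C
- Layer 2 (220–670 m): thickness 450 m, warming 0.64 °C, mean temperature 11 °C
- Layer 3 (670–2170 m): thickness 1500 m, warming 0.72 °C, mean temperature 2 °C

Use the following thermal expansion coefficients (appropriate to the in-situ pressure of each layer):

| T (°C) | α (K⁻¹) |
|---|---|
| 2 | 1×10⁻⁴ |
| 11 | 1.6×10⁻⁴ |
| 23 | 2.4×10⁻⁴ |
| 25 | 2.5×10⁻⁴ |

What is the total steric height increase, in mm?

Δh = 174 mm

Layer 1 at 23 °C → α = 2.4×10⁻⁴ K⁻¹
Layer 2 at 11 °C → α = 1.6×10⁻⁴ K⁻¹
Layer 3 at 2 °C → α = 1×10⁻⁴ K⁻¹
0.38 × 2.4×10⁻⁴ × 220 = 0.020064 m
Layer 2: 1.6×10⁻⁴ × 0.64 × 450 = 0.04608 m
0.72 × 1×10⁻⁴ × 1500 = 0.10800 m
Δh = 0.020064 + 0.04608 + 0.10800 = 0.174144 m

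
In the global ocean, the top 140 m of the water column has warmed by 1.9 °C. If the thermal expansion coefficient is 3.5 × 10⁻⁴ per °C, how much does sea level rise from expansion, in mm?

93 mm

Δh = αΔT·H = 3.5×10⁻⁴ × 1.9 × 140 = 0.09310 m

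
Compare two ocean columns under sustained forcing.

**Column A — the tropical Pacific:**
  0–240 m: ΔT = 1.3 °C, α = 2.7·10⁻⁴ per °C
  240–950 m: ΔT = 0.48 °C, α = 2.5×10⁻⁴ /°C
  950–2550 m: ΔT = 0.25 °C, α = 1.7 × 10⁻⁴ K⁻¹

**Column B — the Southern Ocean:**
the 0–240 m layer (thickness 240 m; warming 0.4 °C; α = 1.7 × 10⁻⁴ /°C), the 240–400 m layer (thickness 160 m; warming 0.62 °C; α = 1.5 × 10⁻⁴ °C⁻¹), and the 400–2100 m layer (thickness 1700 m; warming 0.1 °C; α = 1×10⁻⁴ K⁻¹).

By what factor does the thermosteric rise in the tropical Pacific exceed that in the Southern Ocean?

≈ 4.93×

A 0–240 m: 2.7×10⁻⁴ × 1.3 × 240 = 0.08424 m
A Layer 2: 710 × 2.5×10⁻⁴ × 0.48 = 0.08520 m
A Layer 3: 1.7×10⁻⁴ × 0.25 × 1600 = 0.06800 m
A total: 0.23744 m
B 0–240 m: 240 × 0.4 × 1.7×10⁻⁴ = 0.01632 m
B Layer 2: 1.5×10⁻⁴ × 160 × 0.62 = 0.01488 m
B 1×10⁻⁴ × 1700 × 0.1 = 0.01700 m
B total: 0.04820 m
Ratio: 0.23744 / 0.04820 ≈ 4.926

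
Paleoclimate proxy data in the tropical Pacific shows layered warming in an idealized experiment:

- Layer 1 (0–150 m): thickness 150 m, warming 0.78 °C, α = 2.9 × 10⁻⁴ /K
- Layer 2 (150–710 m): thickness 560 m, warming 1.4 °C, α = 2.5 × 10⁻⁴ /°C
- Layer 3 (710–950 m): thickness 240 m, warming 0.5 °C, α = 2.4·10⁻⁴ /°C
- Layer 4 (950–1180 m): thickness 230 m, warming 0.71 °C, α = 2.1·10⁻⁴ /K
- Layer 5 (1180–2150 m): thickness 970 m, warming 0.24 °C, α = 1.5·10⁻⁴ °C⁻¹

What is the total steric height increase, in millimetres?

0.78 × 150 × 2.9×10⁻⁴ = 0.03393 m
150–710 m: 560 × 2.5×10⁻⁴ × 1.4 = 0.19600 m
2.4×10⁻⁴ × 0.5 × 240 = 0.02880 m
230 × 2.1×10⁻⁴ × 0.71 = 0.034293 m
Layer 5: 1.5×10⁻⁴ × 0.24 × 970 = 0.03492 m
Δh = 0.03393 + 0.19600 + 0.02880 + 0.034293 + 0.03492 = 0.327943 m

about 330 mm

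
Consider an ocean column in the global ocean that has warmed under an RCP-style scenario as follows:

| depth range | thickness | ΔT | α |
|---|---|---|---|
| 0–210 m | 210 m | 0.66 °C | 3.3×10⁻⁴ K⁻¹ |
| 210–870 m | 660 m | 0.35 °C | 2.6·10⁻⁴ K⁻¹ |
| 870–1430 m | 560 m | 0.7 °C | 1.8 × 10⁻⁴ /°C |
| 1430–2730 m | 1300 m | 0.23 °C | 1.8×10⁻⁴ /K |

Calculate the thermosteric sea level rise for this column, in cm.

0–210 m: 210 × 3.3×10⁻⁴ × 0.66 = 0.045738 m
Layer 2: 2.6×10⁻⁴ × 0.35 × 660 = 0.06006 m
870–1430 m: 0.7 × 560 × 1.8×10⁻⁴ = 0.07056 m
1430–2730 m: 1300 × 1.8×10⁻⁴ × 0.23 = 0.05382 m
Δh = 0.045738 + 0.06006 + 0.07056 + 0.05382 = 0.230178 m

23 cm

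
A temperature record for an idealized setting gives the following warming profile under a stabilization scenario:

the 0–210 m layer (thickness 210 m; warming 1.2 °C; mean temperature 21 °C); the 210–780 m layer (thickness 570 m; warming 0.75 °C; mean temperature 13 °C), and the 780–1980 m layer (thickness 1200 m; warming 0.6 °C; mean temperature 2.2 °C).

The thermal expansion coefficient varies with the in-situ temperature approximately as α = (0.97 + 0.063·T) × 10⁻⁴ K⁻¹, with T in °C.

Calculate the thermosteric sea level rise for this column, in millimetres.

Layer 1: α = (0.97 + 0.063×21)×10⁻⁴ = 2.293×10⁻⁴ K⁻¹
Layer 2: α = (0.97 + 0.063×13)×10⁻⁴ = 1.789×10⁻⁴ K⁻¹
Layer 3: α = (0.97 + 0.063×2.2)×10⁻⁴ = 1.1086×10⁻⁴ K⁻¹
210 × 2.293×10⁻⁴ × 1.2 = 0.0577836 m
210–780 m: 0.75 × 1.789×10⁻⁴ × 570 = 0.07647975 m
0.6 × 1.1086×10⁻⁴ × 1200 = 0.0798192 m
Δh = 0.0577836 + 0.07647975 + 0.0798192 = 0.21408255 m ≈ 210 mm

210 mm of thermosteric rise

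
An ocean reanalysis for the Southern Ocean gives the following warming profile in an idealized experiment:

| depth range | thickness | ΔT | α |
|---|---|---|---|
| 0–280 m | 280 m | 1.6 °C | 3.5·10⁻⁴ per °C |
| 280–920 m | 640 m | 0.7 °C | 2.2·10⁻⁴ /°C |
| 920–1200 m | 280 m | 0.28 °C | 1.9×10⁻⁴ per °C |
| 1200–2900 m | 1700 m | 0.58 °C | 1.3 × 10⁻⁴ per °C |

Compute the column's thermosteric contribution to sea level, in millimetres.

Δh = 400 mm

Layer 1: 1.6 × 3.5×10⁻⁴ × 280 = 0.15680 m
0.7 × 2.2×10⁻⁴ × 640 = 0.09856 m
1.9×10⁻⁴ × 0.28 × 280 = 0.014896 m
1700 × 0.58 × 1.3×10⁻⁴ = 0.12818 m
Δh = 0.15680 + 0.09856 + 0.014896 + 0.12818 = 0.398436 m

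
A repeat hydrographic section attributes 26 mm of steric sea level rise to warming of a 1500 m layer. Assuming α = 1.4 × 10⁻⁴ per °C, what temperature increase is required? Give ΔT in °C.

ΔT = Δh/(αH) = 0.026 / (1.4×10⁻⁴ × 1500) ≈ 0.1238 °C

0.124 °C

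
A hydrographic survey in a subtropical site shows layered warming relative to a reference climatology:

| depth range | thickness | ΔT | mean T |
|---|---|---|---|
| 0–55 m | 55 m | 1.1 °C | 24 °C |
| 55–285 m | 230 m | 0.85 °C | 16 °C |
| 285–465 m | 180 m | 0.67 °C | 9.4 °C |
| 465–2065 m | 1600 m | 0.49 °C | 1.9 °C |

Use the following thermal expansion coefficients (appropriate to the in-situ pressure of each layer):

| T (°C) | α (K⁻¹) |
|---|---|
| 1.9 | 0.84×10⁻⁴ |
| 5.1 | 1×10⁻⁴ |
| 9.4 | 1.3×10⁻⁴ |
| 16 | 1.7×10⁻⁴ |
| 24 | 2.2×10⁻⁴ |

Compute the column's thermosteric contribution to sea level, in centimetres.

Layer 1 at 24 °C → α = 2.2×10⁻⁴ K⁻¹
Layer 2 at 16 °C → α = 1.7×10⁻⁴ K⁻¹
Layer 3 at 9.4 °C → α = 1.3×10⁻⁴ K⁻¹
Layer 4 at 1.9 °C → α = 0.84×10⁻⁴ K⁻¹
0–55 m: 1.1 × 2.2×10⁻⁴ × 55 = 0.01331 m
55–285 m: 0.85 × 230 × 1.7×10⁻⁴ = 0.033235 m
285–465 m: 180 × 1.3×10⁻⁴ × 0.67 = 0.015678 m
1600 × 0.84×10⁻⁴ × 0.49 = 0.065856 m
Δh = 0.01331 + 0.033235 + 0.015678 + 0.065856 = 0.128079 m

12.8 cm of thermosteric rise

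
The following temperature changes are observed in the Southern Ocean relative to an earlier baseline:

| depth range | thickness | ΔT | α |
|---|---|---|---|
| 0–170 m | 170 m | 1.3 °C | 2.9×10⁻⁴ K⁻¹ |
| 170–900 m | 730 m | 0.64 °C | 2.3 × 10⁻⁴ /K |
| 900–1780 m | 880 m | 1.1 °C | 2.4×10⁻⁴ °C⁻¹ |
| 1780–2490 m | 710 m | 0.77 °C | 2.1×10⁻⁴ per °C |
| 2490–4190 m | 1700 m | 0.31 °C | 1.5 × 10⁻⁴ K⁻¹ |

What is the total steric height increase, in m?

Layer 1: 2.9×10⁻⁴ × 1.3 × 170 = 0.06409 m
170–900 m: 2.3×10⁻⁴ × 730 × 0.64 = 0.107456 m
2.4×10⁻⁴ × 1.1 × 880 = 0.23232 m
Layer 4: 0.77 × 710 × 2.1×10⁻⁴ = 0.114807 m
Layer 5: 0.31 × 1.5×10⁻⁴ × 1700 = 0.07905 m
Δh = 0.06409 + 0.107456 + 0.23232 + 0.114807 + 0.07905 = 0.597723 m

Δh ≈ 0.598 m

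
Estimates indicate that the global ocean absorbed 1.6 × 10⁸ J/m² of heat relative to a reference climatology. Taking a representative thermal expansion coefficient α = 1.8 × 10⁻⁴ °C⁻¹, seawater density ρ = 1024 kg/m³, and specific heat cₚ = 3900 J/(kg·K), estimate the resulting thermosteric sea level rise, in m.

about 0.0072 m

Δh = αQ/(ρcₚ) = 1.8×10⁻⁴ × 1.6×10⁸ / (1024 × 3900) ≈ 0.0072115 m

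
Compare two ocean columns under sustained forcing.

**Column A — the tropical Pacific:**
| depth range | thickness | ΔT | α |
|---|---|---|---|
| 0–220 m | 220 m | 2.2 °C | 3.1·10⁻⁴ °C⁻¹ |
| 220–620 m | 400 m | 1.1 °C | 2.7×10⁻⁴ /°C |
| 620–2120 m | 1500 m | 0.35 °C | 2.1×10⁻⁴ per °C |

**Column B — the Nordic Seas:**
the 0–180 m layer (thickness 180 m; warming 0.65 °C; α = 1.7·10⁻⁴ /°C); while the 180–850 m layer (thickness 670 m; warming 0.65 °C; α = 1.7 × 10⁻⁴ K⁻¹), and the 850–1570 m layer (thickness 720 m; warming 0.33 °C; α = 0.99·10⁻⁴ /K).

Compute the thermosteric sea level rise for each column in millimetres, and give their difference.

A 220 × 3.1×10⁻⁴ × 2.2 = 0.15004 m
A Layer 2: 400 × 1.1 × 2.7×10⁻⁴ = 0.11880 m
A 0.35 × 2.1×10⁻⁴ × 1500 = 0.11025 m
A total: 0.37909 m
B Layer 1: 1.7×10⁻⁴ × 0.65 × 180 = 0.01989 m
B Layer 2: 670 × 0.65 × 1.7×10⁻⁴ = 0.074035 m
B Layer 3: 0.99×10⁻⁴ × 720 × 0.33 = 0.0235224 m
B total: 0.1174474 m
Difference: 0.37909 − 0.1174474 = 0.2616426 m

A: 380 mm; B: 120 mm; difference 260 mm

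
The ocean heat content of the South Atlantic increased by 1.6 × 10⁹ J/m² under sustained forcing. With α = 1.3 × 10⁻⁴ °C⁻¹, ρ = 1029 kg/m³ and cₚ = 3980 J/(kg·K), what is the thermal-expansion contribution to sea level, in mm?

Δh = αQ/(ρcₚ) = 1.3×10⁻⁴ × 1.6×10⁹ / (1029 × 3980) ≈ 0.050788 m

50.8 mm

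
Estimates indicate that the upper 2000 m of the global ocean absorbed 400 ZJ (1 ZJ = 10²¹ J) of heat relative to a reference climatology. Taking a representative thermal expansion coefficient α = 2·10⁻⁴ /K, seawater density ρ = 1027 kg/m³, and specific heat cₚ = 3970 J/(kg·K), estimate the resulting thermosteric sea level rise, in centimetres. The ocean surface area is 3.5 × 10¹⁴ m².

Per unit area: Q = 400×10²¹ / (3.5×10¹⁴) ≈ 1.143×10⁹ J/m²
Δh = αQ/(ρcₚ) = 2×10⁻⁴ × 1.143×10⁹ / (1027 × 3970) ≈ 0.056068 m

5.61 cm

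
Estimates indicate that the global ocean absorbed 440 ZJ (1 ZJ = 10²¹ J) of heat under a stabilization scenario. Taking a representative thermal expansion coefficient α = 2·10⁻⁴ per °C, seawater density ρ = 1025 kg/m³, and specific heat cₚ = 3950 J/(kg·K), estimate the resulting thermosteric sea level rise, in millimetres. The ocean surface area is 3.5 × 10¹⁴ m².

about 62.1 mm

Per unit area: Q = 440×10²¹ / (3.5×10¹⁴) ≈ 1.257×10⁹ J/m²
Δh = αQ/(ρcₚ) = 2×10⁻⁴ × 1.257×10⁹ / (1025 × 3950) ≈ 0.062093 m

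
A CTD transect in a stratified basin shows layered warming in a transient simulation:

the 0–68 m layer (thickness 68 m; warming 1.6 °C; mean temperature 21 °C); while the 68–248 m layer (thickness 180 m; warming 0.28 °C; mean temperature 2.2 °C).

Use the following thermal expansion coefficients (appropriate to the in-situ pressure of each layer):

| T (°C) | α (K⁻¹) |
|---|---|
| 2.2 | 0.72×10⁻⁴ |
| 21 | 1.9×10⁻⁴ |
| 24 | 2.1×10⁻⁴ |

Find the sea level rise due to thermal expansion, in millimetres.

Layer 1 at 21 °C → α = 1.9×10⁻⁴ K⁻¹
Layer 2 at 2.2 °C → α = 0.72×10⁻⁴ K⁻¹
1.9×10⁻⁴ × 1.6 × 68 = 0.020672 m
0.72×10⁻⁴ × 180 × 0.28 = 0.0036288 m
Δh = 0.020672 + 0.0036288 = 0.0243008 m ≈ 24 mm

24 mm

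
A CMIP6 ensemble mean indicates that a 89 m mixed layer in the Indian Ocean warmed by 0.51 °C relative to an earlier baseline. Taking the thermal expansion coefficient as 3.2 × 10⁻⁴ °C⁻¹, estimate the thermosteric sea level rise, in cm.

Δh = αΔT·H = 3.2×10⁻⁴ × 0.51 × 89 = 0.0145248 m

1.5 cm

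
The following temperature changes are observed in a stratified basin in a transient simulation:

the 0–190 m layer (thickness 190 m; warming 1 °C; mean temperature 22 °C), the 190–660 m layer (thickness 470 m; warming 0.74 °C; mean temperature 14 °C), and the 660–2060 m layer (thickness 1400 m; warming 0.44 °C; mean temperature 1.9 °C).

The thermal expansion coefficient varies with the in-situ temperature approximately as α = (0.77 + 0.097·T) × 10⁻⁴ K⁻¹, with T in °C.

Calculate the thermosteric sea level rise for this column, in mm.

Layer 1: α = (0.77 + 0.097×22)×10⁻⁴ = 2.904×10⁻⁴ K⁻¹
Layer 2: α = (0.77 + 0.097×14)×10⁻⁴ = 2.128×10⁻⁴ K⁻¹
Layer 3: α = (0.77 + 0.097×1.9)×10⁻⁴ = 0.9543×10⁻⁴ K⁻¹
Layer 1: 1 × 190 × 2.904×10⁻⁴ = 0.055176 m
2.128×10⁻⁴ × 0.74 × 470 = 0.07401184 m
Layer 3: 0.9543×10⁻⁴ × 1400 × 0.44 = 0.05878488 m
Δh = 0.055176 + 0.07401184 + 0.05878488 = 0.18797272 m

Δh ≈ 190 mm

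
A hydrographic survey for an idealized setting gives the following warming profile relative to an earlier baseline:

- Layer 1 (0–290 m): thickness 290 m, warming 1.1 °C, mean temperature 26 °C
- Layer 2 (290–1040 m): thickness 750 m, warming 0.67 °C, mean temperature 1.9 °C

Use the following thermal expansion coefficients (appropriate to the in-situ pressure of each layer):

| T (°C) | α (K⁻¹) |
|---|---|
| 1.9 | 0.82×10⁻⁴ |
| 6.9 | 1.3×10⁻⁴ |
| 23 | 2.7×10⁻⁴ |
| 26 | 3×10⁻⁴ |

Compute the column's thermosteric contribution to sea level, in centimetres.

Layer 1 at 26 °C → α = 3×10⁻⁴ K⁻¹
Layer 2 at 1.9 °C → α = 0.82×10⁻⁴ K⁻¹
Layer 1: 290 × 3×10⁻⁴ × 1.1 = 0.09570 m
Layer 2: 750 × 0.67 × 0.82×10⁻⁴ = 0.041205 m
Δh = 0.09570 + 0.041205 = 0.136905 m ≈ 13.7 cm

13.7 cm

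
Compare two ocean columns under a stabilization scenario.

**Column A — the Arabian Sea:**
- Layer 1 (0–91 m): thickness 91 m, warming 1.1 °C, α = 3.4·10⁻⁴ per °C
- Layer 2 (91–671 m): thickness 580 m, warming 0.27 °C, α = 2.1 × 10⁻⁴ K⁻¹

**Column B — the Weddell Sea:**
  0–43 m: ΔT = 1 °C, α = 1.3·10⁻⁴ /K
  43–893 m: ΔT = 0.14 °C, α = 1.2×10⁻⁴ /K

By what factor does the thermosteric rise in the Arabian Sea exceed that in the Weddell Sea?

≈ 3.4×

A Layer 1: 3.4×10⁻⁴ × 91 × 1.1 = 0.034034 m
A 2.1×10⁻⁴ × 0.27 × 580 = 0.032886 m
A total: 0.06692 m
B 0–43 m: 1.3×10⁻⁴ × 1 × 43 = 0.00559 m
B Layer 2: 0.14 × 1.2×10⁻⁴ × 850 = 0.01428 m
B total: 0.01987 m
Ratio: 0.06692 / 0.01987 ≈ 3.368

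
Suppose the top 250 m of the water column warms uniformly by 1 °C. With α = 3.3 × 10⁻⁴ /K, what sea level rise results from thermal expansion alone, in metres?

0.0825 m

Δh = αΔT·H = 3.3×10⁻⁴ × 1 × 250 = 0.08250 m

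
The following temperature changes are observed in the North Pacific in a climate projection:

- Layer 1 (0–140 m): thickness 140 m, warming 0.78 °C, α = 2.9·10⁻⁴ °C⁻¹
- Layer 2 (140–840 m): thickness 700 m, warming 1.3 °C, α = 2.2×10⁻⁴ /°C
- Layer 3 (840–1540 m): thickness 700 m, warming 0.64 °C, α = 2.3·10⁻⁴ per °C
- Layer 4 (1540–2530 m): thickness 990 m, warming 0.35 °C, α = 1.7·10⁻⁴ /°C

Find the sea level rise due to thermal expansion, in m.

Δh = 0.39 m

Layer 1: 140 × 2.9×10⁻⁴ × 0.78 = 0.031668 m
Layer 2: 2.2×10⁻⁴ × 1.3 × 700 = 0.20020 m
840–1540 m: 700 × 0.64 × 2.3×10⁻⁴ = 0.10304 m
1.7×10⁻⁴ × 0.35 × 990 = 0.058905 m
Δh = 0.031668 + 0.20020 + 0.10304 + 0.058905 = 0.393813 m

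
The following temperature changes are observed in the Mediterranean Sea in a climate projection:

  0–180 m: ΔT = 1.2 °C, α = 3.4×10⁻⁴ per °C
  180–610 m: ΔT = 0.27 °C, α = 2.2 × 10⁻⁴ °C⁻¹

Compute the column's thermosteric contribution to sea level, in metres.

0–180 m: 180 × 1.2 × 3.4×10⁻⁴ = 0.07344 m
Layer 2: 430 × 2.2×10⁻⁴ × 0.27 = 0.025542 m
Δh = 0.07344 + 0.025542 = 0.098982 m

0.099 m of thermosteric rise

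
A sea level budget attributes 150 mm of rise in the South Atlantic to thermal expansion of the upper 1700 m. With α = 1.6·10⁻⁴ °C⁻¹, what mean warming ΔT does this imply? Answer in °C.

ΔT = Δh/(αH) = 0.15 / (1.6×10⁻⁴ × 1700) ≈ 0.5515 °C

about 0.55 °C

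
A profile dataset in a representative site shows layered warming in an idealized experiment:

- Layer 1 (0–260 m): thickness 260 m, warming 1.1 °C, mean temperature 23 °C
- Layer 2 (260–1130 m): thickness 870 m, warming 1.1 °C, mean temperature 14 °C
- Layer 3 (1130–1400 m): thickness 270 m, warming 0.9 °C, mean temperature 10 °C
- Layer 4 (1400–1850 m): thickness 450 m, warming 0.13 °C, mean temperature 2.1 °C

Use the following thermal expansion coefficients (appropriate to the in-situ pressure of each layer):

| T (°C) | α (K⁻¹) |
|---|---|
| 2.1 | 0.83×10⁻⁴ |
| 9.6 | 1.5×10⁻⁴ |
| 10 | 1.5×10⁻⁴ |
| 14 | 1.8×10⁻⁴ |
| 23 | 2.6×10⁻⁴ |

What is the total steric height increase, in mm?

Layer 1 at 23 °C → α = 2.6×10⁻⁴ K⁻¹
Layer 2 at 14 °C → α = 1.8×10⁻⁴ K⁻¹
Layer 3 at 10 °C → α = 1.5×10⁻⁴ K⁻¹
Layer 4 at 2.1 °C → α = 0.83×10⁻⁴ K⁻¹
1.1 × 260 × 2.6×10⁻⁴ = 0.07436 m
1.8×10⁻⁴ × 870 × 1.1 = 0.17226 m
270 × 0.9 × 1.5×10⁻⁴ = 0.03645 m
0.83×10⁻⁴ × 0.13 × 450 = 0.0048555 m
Δh = 0.07436 + 0.17226 + 0.03645 + 0.0048555 = 0.2879255 m

288 mm of thermosteric rise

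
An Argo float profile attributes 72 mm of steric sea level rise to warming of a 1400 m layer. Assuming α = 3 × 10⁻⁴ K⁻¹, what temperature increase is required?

ΔT = Δh/(αH) = 0.072 / (3×10⁻⁴ × 1400) ≈ 0.1714 K

ΔT ≈ 0.17 K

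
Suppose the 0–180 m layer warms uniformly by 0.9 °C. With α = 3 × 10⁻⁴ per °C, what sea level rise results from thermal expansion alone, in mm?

Δh = αΔT·H = 3×10⁻⁴ × 0.9 × 180 = 0.04860 m

48.6 mm of thermosteric rise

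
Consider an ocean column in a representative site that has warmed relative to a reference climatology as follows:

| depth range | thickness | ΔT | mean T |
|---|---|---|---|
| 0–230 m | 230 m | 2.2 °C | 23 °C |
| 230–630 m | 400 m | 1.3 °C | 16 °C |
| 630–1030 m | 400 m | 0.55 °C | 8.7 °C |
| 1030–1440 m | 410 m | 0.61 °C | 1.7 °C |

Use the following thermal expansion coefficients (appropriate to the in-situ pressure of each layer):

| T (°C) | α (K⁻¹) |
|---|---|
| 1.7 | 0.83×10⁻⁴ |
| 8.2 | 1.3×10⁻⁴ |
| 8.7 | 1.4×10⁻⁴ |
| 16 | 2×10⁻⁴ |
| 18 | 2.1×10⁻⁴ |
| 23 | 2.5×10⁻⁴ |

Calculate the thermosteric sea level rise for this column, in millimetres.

Layer 1 at 23 °C → α = 2.5×10⁻⁴ K⁻¹
Layer 2 at 16 °C → α = 2×10⁻⁴ K⁻¹
Layer 3 at 8.7 °C → α = 1.4×10⁻⁴ K⁻¹
Layer 4 at 1.7 °C → α = 0.83×10⁻⁴ K⁻¹
0–230 m: 2.5×10⁻⁴ × 2.2 × 230 = 0.12650 m
230–630 m: 1.3 × 2×10⁻⁴ × 400 = 0.10400 m
630–1030 m: 0.55 × 400 × 1.4×10⁻⁴ = 0.03080 m
0.83×10⁻⁴ × 0.61 × 410 = 0.0207583 m
Δh = 0.12650 + 0.10400 + 0.03080 + 0.0207583 = 0.2820583 m

280 mm of thermosteric rise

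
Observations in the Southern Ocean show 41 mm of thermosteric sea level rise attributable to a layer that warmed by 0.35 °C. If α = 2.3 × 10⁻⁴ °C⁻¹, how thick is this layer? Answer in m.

H = Δh/(αΔT) = 0.041 / (2.3×10⁻⁴ × 0.35) ≈ 509.3 m

H ≈ 509 m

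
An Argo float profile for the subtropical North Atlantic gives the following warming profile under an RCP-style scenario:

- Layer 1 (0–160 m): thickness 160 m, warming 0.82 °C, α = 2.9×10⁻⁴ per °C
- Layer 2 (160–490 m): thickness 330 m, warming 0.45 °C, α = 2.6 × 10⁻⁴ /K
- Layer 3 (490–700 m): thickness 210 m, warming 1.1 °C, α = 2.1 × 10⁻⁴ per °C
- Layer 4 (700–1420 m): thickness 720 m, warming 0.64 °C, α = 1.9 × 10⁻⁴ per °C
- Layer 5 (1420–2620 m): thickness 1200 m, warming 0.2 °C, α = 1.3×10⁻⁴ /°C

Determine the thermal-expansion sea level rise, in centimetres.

24.4 cm of thermosteric rise

Layer 1: 160 × 2.9×10⁻⁴ × 0.82 = 0.038048 m
2.6×10⁻⁴ × 330 × 0.45 = 0.03861 m
Layer 3: 1.1 × 2.1×10⁻⁴ × 210 = 0.04851 m
700–1420 m: 720 × 1.9×10⁻⁴ × 0.64 = 0.087552 m
Layer 5: 0.2 × 1.3×10⁻⁴ × 1200 = 0.03120 m
Δh = 0.038048 + 0.03861 + 0.04851 + 0.087552 + 0.03120 = 0.24392 m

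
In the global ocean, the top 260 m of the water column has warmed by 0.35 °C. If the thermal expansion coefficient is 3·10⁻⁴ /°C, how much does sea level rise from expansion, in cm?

Δh = αΔT·H = 3×10⁻⁴ × 0.35 × 260 = 0.02730 m

about 2.7 cm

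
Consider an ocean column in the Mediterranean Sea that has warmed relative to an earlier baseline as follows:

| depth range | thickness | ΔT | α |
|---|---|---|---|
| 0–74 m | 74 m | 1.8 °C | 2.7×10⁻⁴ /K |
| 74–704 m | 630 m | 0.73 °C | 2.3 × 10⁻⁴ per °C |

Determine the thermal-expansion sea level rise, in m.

0–74 m: 2.7×10⁻⁴ × 1.8 × 74 = 0.035964 m
Layer 2: 2.3×10⁻⁴ × 630 × 0.73 = 0.105777 m
Δh = 0.035964 + 0.105777 = 0.141741 m

Δh ≈ 0.142 m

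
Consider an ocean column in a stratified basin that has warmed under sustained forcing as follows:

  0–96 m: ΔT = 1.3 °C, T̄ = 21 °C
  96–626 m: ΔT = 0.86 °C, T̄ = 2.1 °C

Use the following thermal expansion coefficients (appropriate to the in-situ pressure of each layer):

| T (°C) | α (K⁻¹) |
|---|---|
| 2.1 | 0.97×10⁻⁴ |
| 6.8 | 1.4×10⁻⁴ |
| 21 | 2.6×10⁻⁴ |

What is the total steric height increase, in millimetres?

about 77 mm

Layer 1 at 21 °C → α = 2.6×10⁻⁴ K⁻¹
Layer 2 at 2.1 °C → α = 0.97×10⁻⁴ K⁻¹
0–96 m: 96 × 1.3 × 2.6×10⁻⁴ = 0.032448 m
96–626 m: 530 × 0.86 × 0.97×10⁻⁴ = 0.0442126 m
Δh = 0.032448 + 0.0442126 = 0.0766606 m ≈ 77 mm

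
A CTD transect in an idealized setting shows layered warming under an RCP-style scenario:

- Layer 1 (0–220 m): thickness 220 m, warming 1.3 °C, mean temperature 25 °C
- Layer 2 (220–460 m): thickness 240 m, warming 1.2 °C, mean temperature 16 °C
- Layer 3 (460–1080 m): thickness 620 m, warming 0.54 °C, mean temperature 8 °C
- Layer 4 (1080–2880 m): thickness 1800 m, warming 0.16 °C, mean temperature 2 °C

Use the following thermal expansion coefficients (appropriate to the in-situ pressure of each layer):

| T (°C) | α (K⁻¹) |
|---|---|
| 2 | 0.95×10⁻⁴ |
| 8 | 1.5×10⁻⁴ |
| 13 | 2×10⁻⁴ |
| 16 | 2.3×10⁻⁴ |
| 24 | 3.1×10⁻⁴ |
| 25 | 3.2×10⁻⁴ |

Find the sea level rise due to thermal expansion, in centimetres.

Layer 1 at 25 °C → α = 3.2×10⁻⁴ K⁻¹
Layer 2 at 16 °C → α = 2.3×10⁻⁴ K⁻¹
Layer 3 at 8 °C → α = 1.5×10⁻⁴ K⁻¹
Layer 4 at 2 °C → α = 0.95×10⁻⁴ K⁻¹
1.3 × 220 × 3.2×10⁻⁴ = 0.09152 m
Layer 2: 240 × 1.2 × 2.3×10⁻⁴ = 0.06624 m
460–1080 m: 620 × 0.54 × 1.5×10⁻⁴ = 0.05022 m
0.16 × 0.95×10⁻⁴ × 1800 = 0.02736 m
Δh = 0.09152 + 0.06624 + 0.05022 + 0.02736 = 0.23534 m ≈ 23.5 cm

23.5 cm of thermosteric rise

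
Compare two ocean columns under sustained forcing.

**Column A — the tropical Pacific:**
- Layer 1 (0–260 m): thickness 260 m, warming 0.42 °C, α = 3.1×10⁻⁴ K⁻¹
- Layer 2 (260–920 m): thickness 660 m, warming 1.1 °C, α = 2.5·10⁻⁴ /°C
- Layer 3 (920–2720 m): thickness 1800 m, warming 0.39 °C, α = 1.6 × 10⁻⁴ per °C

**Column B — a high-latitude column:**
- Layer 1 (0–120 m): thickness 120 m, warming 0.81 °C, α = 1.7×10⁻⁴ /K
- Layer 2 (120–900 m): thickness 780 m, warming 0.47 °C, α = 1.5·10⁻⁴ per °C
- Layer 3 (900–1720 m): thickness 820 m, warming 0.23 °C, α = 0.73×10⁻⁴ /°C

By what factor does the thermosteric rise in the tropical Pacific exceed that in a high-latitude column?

a factor of 3.84

A 260 × 3.1×10⁻⁴ × 0.42 = 0.033852 m
A 2.5×10⁻⁴ × 660 × 1.1 = 0.18150 m
A 1.6×10⁻⁴ × 1800 × 0.39 = 0.11232 m
A total: 0.327672 m
B 0–120 m: 0.81 × 1.7×10⁻⁴ × 120 = 0.016524 m
B Layer 2: 1.5×10⁻⁴ × 780 × 0.47 = 0.05499 m
B 820 × 0.23 × 0.73×10⁻⁴ = 0.0137678 m
B total: 0.0852818 m
Ratio: 0.327672 / 0.0852818 ≈ 3.842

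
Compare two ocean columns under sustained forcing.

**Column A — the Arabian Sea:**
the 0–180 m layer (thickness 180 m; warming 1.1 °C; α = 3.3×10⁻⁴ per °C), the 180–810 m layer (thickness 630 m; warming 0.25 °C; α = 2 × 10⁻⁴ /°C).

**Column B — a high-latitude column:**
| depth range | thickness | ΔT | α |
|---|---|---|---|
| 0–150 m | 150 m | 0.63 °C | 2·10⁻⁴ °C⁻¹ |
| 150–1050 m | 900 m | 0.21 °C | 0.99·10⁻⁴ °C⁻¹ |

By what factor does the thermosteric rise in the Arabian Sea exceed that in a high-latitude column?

a factor of 2.6

A 0–180 m: 180 × 1.1 × 3.3×10⁻⁴ = 0.06534 m
A 180–810 m: 630 × 0.25 × 2×10⁻⁴ = 0.03150 m
A total: 0.09684 m
B 0.63 × 2×10⁻⁴ × 150 = 0.01890 m
B 0.21 × 900 × 0.99×10⁻⁴ = 0.018711 m
B total: 0.037611 m
Ratio: 0.09684 / 0.037611 ≈ 2.575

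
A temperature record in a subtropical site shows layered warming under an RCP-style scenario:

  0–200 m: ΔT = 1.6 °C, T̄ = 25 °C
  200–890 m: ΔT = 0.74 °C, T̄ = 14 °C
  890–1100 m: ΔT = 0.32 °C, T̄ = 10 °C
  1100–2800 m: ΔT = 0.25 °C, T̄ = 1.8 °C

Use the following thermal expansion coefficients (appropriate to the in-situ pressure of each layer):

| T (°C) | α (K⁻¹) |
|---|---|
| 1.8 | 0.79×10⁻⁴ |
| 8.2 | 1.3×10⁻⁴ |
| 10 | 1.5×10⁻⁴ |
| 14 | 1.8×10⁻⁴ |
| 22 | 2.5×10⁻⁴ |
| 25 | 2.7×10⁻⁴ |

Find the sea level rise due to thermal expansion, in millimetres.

about 220 mm

Layer 1 at 25 °C → α = 2.7×10⁻⁴ K⁻¹
Layer 2 at 14 °C → α = 1.8×10⁻⁴ K⁻¹
Layer 3 at 10 °C → α = 1.5×10⁻⁴ K⁻¹
Layer 4 at 1.8 °C → α = 0.79×10⁻⁴ K⁻¹
2.7×10⁻⁴ × 200 × 1.6 = 0.08640 m
200–890 m: 690 × 1.8×10⁻⁴ × 0.74 = 0.091908 m
0.32 × 210 × 1.5×10⁻⁴ = 0.01008 m
0.79×10⁻⁴ × 0.25 × 1700 = 0.033575 m
Δh = 0.08640 + 0.091908 + 0.01008 + 0.033575 = 0.221963 m ≈ 220 mm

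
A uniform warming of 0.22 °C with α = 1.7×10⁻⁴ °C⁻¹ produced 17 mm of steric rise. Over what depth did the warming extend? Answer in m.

H ≈ 455 m

H = Δh/(αΔT) = 0.017 / (1.7×10⁻⁴ × 0.22) ≈ 454.5 m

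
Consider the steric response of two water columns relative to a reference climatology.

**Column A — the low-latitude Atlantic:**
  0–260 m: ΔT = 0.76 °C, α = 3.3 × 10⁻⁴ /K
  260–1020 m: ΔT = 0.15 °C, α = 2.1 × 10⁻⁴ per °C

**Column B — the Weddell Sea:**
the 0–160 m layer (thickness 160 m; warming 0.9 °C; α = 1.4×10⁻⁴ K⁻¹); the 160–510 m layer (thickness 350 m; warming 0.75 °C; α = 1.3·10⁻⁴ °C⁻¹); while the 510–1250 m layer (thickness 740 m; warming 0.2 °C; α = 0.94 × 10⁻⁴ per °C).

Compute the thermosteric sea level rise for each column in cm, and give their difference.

A Layer 1: 0.76 × 260 × 3.3×10⁻⁴ = 0.065208 m
A 760 × 0.15 × 2.1×10⁻⁴ = 0.02394 m
A total: 0.089148 m
B 1.4×10⁻⁴ × 160 × 0.9 = 0.02016 m
B 160–510 m: 0.75 × 350 × 1.3×10⁻⁴ = 0.034125 m
B Layer 3: 0.94×10⁻⁴ × 740 × 0.2 = 0.013912 m
B total: 0.068197 m
Difference: 0.089148 − 0.068197 = 0.020951 m

Δh_A ≈ 8.91 cm, Δh_B ≈ 6.82 cm; difference ≈ 2.10 cm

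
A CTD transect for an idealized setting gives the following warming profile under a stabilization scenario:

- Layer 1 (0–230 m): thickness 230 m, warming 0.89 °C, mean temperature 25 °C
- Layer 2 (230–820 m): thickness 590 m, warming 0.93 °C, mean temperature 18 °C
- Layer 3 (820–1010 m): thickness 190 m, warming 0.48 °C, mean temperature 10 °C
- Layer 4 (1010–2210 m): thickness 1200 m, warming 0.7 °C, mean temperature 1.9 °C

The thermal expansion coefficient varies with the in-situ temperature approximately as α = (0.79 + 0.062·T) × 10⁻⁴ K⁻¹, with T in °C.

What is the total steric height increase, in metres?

Δh = 0.24 m

Layer 1: α = (0.79 + 0.062×25)×10⁻⁴ = 2.34×10⁻⁴ K⁻¹
Layer 2: α = (0.79 + 0.062×18)×10⁻⁴ = 1.906×10⁻⁴ K⁻¹
Layer 3: α = (0.79 + 0.062×10)×10⁻⁴ = 1.41×10⁻⁴ K⁻¹
Layer 4: α = (0.79 + 0.062×1.9)×10⁻⁴ = 0.9078×10⁻⁴ K⁻¹
Layer 1: 0.89 × 230 × 2.34×10⁻⁴ = 0.0478998 m
590 × 1.906×10⁻⁴ × 0.93 = 0.10458222 m
Layer 3: 0.48 × 1.41×10⁻⁴ × 190 = 0.0128592 m
1010–2210 m: 1200 × 0.9078×10⁻⁴ × 0.7 = 0.0762552 m
Δh = 0.0478998 + 0.10458222 + 0.0128592 + 0.0762552 = 0.24159642 m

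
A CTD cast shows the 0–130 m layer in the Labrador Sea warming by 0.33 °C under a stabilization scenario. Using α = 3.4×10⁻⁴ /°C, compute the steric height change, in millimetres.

Δh = αΔT·H = 3.4×10⁻⁴ × 0.33 × 130 = 0.014586 m

Δh = 15 mm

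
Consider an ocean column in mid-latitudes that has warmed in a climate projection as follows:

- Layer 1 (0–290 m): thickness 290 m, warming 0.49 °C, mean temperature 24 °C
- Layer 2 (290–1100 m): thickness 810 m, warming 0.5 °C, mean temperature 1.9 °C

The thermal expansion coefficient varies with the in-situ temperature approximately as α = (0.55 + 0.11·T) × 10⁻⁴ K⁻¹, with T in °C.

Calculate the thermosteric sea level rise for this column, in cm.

Layer 1: α = (0.55 + 0.11×24)×10⁻⁴ = 3.19×10⁻⁴ K⁻¹
Layer 2: α = (0.55 + 0.11×1.9)×10⁻⁴ = 0.759×10⁻⁴ K⁻¹
0.49 × 3.19×10⁻⁴ × 290 = 0.0453299 m
0.759×10⁻⁴ × 810 × 0.5 = 0.0307395 m
Δh = 0.0453299 + 0.0307395 = 0.0760694 m

about 7.61 cm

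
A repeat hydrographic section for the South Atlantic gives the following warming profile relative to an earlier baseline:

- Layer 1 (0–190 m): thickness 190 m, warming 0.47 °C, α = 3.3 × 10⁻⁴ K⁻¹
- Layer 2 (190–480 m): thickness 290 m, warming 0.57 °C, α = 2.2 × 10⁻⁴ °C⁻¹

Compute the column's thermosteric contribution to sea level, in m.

Δh ≈ 0.066 m

3.3×10⁻⁴ × 190 × 0.47 = 0.029469 m
190–480 m: 290 × 0.57 × 2.2×10⁻⁴ = 0.036366 m
Δh = 0.029469 + 0.036366 = 0.065835 m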